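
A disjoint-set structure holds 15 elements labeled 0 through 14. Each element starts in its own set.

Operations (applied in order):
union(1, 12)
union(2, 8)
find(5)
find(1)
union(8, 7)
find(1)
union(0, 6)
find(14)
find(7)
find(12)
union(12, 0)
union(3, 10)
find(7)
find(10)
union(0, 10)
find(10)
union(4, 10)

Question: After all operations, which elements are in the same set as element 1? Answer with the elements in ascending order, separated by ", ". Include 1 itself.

Answer: 0, 1, 3, 4, 6, 10, 12

Derivation:
Step 1: union(1, 12) -> merged; set of 1 now {1, 12}
Step 2: union(2, 8) -> merged; set of 2 now {2, 8}
Step 3: find(5) -> no change; set of 5 is {5}
Step 4: find(1) -> no change; set of 1 is {1, 12}
Step 5: union(8, 7) -> merged; set of 8 now {2, 7, 8}
Step 6: find(1) -> no change; set of 1 is {1, 12}
Step 7: union(0, 6) -> merged; set of 0 now {0, 6}
Step 8: find(14) -> no change; set of 14 is {14}
Step 9: find(7) -> no change; set of 7 is {2, 7, 8}
Step 10: find(12) -> no change; set of 12 is {1, 12}
Step 11: union(12, 0) -> merged; set of 12 now {0, 1, 6, 12}
Step 12: union(3, 10) -> merged; set of 3 now {3, 10}
Step 13: find(7) -> no change; set of 7 is {2, 7, 8}
Step 14: find(10) -> no change; set of 10 is {3, 10}
Step 15: union(0, 10) -> merged; set of 0 now {0, 1, 3, 6, 10, 12}
Step 16: find(10) -> no change; set of 10 is {0, 1, 3, 6, 10, 12}
Step 17: union(4, 10) -> merged; set of 4 now {0, 1, 3, 4, 6, 10, 12}
Component of 1: {0, 1, 3, 4, 6, 10, 12}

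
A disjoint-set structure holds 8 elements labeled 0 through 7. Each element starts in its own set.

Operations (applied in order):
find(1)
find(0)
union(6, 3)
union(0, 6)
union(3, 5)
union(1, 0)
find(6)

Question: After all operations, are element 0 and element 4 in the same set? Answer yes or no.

Step 1: find(1) -> no change; set of 1 is {1}
Step 2: find(0) -> no change; set of 0 is {0}
Step 3: union(6, 3) -> merged; set of 6 now {3, 6}
Step 4: union(0, 6) -> merged; set of 0 now {0, 3, 6}
Step 5: union(3, 5) -> merged; set of 3 now {0, 3, 5, 6}
Step 6: union(1, 0) -> merged; set of 1 now {0, 1, 3, 5, 6}
Step 7: find(6) -> no change; set of 6 is {0, 1, 3, 5, 6}
Set of 0: {0, 1, 3, 5, 6}; 4 is not a member.

Answer: no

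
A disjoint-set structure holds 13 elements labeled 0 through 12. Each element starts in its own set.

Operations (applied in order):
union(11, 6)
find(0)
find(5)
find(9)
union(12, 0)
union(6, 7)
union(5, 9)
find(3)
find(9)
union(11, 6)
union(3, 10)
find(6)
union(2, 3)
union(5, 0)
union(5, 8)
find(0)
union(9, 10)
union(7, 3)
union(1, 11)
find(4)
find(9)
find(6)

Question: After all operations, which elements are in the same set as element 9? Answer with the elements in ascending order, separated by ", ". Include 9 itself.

Answer: 0, 1, 2, 3, 5, 6, 7, 8, 9, 10, 11, 12

Derivation:
Step 1: union(11, 6) -> merged; set of 11 now {6, 11}
Step 2: find(0) -> no change; set of 0 is {0}
Step 3: find(5) -> no change; set of 5 is {5}
Step 4: find(9) -> no change; set of 9 is {9}
Step 5: union(12, 0) -> merged; set of 12 now {0, 12}
Step 6: union(6, 7) -> merged; set of 6 now {6, 7, 11}
Step 7: union(5, 9) -> merged; set of 5 now {5, 9}
Step 8: find(3) -> no change; set of 3 is {3}
Step 9: find(9) -> no change; set of 9 is {5, 9}
Step 10: union(11, 6) -> already same set; set of 11 now {6, 7, 11}
Step 11: union(3, 10) -> merged; set of 3 now {3, 10}
Step 12: find(6) -> no change; set of 6 is {6, 7, 11}
Step 13: union(2, 3) -> merged; set of 2 now {2, 3, 10}
Step 14: union(5, 0) -> merged; set of 5 now {0, 5, 9, 12}
Step 15: union(5, 8) -> merged; set of 5 now {0, 5, 8, 9, 12}
Step 16: find(0) -> no change; set of 0 is {0, 5, 8, 9, 12}
Step 17: union(9, 10) -> merged; set of 9 now {0, 2, 3, 5, 8, 9, 10, 12}
Step 18: union(7, 3) -> merged; set of 7 now {0, 2, 3, 5, 6, 7, 8, 9, 10, 11, 12}
Step 19: union(1, 11) -> merged; set of 1 now {0, 1, 2, 3, 5, 6, 7, 8, 9, 10, 11, 12}
Step 20: find(4) -> no change; set of 4 is {4}
Step 21: find(9) -> no change; set of 9 is {0, 1, 2, 3, 5, 6, 7, 8, 9, 10, 11, 12}
Step 22: find(6) -> no change; set of 6 is {0, 1, 2, 3, 5, 6, 7, 8, 9, 10, 11, 12}
Component of 9: {0, 1, 2, 3, 5, 6, 7, 8, 9, 10, 11, 12}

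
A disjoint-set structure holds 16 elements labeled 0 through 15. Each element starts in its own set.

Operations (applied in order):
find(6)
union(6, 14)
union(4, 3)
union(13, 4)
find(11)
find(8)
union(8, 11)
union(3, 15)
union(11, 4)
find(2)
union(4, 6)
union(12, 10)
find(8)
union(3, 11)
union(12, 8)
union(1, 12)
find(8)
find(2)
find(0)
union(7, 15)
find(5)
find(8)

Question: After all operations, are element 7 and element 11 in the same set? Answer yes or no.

Answer: yes

Derivation:
Step 1: find(6) -> no change; set of 6 is {6}
Step 2: union(6, 14) -> merged; set of 6 now {6, 14}
Step 3: union(4, 3) -> merged; set of 4 now {3, 4}
Step 4: union(13, 4) -> merged; set of 13 now {3, 4, 13}
Step 5: find(11) -> no change; set of 11 is {11}
Step 6: find(8) -> no change; set of 8 is {8}
Step 7: union(8, 11) -> merged; set of 8 now {8, 11}
Step 8: union(3, 15) -> merged; set of 3 now {3, 4, 13, 15}
Step 9: union(11, 4) -> merged; set of 11 now {3, 4, 8, 11, 13, 15}
Step 10: find(2) -> no change; set of 2 is {2}
Step 11: union(4, 6) -> merged; set of 4 now {3, 4, 6, 8, 11, 13, 14, 15}
Step 12: union(12, 10) -> merged; set of 12 now {10, 12}
Step 13: find(8) -> no change; set of 8 is {3, 4, 6, 8, 11, 13, 14, 15}
Step 14: union(3, 11) -> already same set; set of 3 now {3, 4, 6, 8, 11, 13, 14, 15}
Step 15: union(12, 8) -> merged; set of 12 now {3, 4, 6, 8, 10, 11, 12, 13, 14, 15}
Step 16: union(1, 12) -> merged; set of 1 now {1, 3, 4, 6, 8, 10, 11, 12, 13, 14, 15}
Step 17: find(8) -> no change; set of 8 is {1, 3, 4, 6, 8, 10, 11, 12, 13, 14, 15}
Step 18: find(2) -> no change; set of 2 is {2}
Step 19: find(0) -> no change; set of 0 is {0}
Step 20: union(7, 15) -> merged; set of 7 now {1, 3, 4, 6, 7, 8, 10, 11, 12, 13, 14, 15}
Step 21: find(5) -> no change; set of 5 is {5}
Step 22: find(8) -> no change; set of 8 is {1, 3, 4, 6, 7, 8, 10, 11, 12, 13, 14, 15}
Set of 7: {1, 3, 4, 6, 7, 8, 10, 11, 12, 13, 14, 15}; 11 is a member.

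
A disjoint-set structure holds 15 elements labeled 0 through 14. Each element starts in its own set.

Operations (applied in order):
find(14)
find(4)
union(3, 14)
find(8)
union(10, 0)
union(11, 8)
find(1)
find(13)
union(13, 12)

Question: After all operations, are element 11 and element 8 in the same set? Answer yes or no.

Step 1: find(14) -> no change; set of 14 is {14}
Step 2: find(4) -> no change; set of 4 is {4}
Step 3: union(3, 14) -> merged; set of 3 now {3, 14}
Step 4: find(8) -> no change; set of 8 is {8}
Step 5: union(10, 0) -> merged; set of 10 now {0, 10}
Step 6: union(11, 8) -> merged; set of 11 now {8, 11}
Step 7: find(1) -> no change; set of 1 is {1}
Step 8: find(13) -> no change; set of 13 is {13}
Step 9: union(13, 12) -> merged; set of 13 now {12, 13}
Set of 11: {8, 11}; 8 is a member.

Answer: yes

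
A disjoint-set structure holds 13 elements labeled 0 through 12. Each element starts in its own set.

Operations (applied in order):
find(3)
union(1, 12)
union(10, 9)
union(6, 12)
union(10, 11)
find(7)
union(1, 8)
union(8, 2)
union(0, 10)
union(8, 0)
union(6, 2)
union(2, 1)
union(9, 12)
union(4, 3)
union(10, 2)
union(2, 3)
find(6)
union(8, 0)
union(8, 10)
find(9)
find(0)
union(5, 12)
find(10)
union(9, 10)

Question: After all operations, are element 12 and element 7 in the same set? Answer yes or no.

Answer: no

Derivation:
Step 1: find(3) -> no change; set of 3 is {3}
Step 2: union(1, 12) -> merged; set of 1 now {1, 12}
Step 3: union(10, 9) -> merged; set of 10 now {9, 10}
Step 4: union(6, 12) -> merged; set of 6 now {1, 6, 12}
Step 5: union(10, 11) -> merged; set of 10 now {9, 10, 11}
Step 6: find(7) -> no change; set of 7 is {7}
Step 7: union(1, 8) -> merged; set of 1 now {1, 6, 8, 12}
Step 8: union(8, 2) -> merged; set of 8 now {1, 2, 6, 8, 12}
Step 9: union(0, 10) -> merged; set of 0 now {0, 9, 10, 11}
Step 10: union(8, 0) -> merged; set of 8 now {0, 1, 2, 6, 8, 9, 10, 11, 12}
Step 11: union(6, 2) -> already same set; set of 6 now {0, 1, 2, 6, 8, 9, 10, 11, 12}
Step 12: union(2, 1) -> already same set; set of 2 now {0, 1, 2, 6, 8, 9, 10, 11, 12}
Step 13: union(9, 12) -> already same set; set of 9 now {0, 1, 2, 6, 8, 9, 10, 11, 12}
Step 14: union(4, 3) -> merged; set of 4 now {3, 4}
Step 15: union(10, 2) -> already same set; set of 10 now {0, 1, 2, 6, 8, 9, 10, 11, 12}
Step 16: union(2, 3) -> merged; set of 2 now {0, 1, 2, 3, 4, 6, 8, 9, 10, 11, 12}
Step 17: find(6) -> no change; set of 6 is {0, 1, 2, 3, 4, 6, 8, 9, 10, 11, 12}
Step 18: union(8, 0) -> already same set; set of 8 now {0, 1, 2, 3, 4, 6, 8, 9, 10, 11, 12}
Step 19: union(8, 10) -> already same set; set of 8 now {0, 1, 2, 3, 4, 6, 8, 9, 10, 11, 12}
Step 20: find(9) -> no change; set of 9 is {0, 1, 2, 3, 4, 6, 8, 9, 10, 11, 12}
Step 21: find(0) -> no change; set of 0 is {0, 1, 2, 3, 4, 6, 8, 9, 10, 11, 12}
Step 22: union(5, 12) -> merged; set of 5 now {0, 1, 2, 3, 4, 5, 6, 8, 9, 10, 11, 12}
Step 23: find(10) -> no change; set of 10 is {0, 1, 2, 3, 4, 5, 6, 8, 9, 10, 11, 12}
Step 24: union(9, 10) -> already same set; set of 9 now {0, 1, 2, 3, 4, 5, 6, 8, 9, 10, 11, 12}
Set of 12: {0, 1, 2, 3, 4, 5, 6, 8, 9, 10, 11, 12}; 7 is not a member.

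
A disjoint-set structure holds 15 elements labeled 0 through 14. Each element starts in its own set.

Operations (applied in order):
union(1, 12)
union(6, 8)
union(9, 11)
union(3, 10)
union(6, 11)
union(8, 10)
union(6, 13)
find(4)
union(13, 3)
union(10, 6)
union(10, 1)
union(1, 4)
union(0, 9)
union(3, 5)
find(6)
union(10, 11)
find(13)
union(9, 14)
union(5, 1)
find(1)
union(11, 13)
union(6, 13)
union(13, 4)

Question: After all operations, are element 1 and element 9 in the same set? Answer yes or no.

Answer: yes

Derivation:
Step 1: union(1, 12) -> merged; set of 1 now {1, 12}
Step 2: union(6, 8) -> merged; set of 6 now {6, 8}
Step 3: union(9, 11) -> merged; set of 9 now {9, 11}
Step 4: union(3, 10) -> merged; set of 3 now {3, 10}
Step 5: union(6, 11) -> merged; set of 6 now {6, 8, 9, 11}
Step 6: union(8, 10) -> merged; set of 8 now {3, 6, 8, 9, 10, 11}
Step 7: union(6, 13) -> merged; set of 6 now {3, 6, 8, 9, 10, 11, 13}
Step 8: find(4) -> no change; set of 4 is {4}
Step 9: union(13, 3) -> already same set; set of 13 now {3, 6, 8, 9, 10, 11, 13}
Step 10: union(10, 6) -> already same set; set of 10 now {3, 6, 8, 9, 10, 11, 13}
Step 11: union(10, 1) -> merged; set of 10 now {1, 3, 6, 8, 9, 10, 11, 12, 13}
Step 12: union(1, 4) -> merged; set of 1 now {1, 3, 4, 6, 8, 9, 10, 11, 12, 13}
Step 13: union(0, 9) -> merged; set of 0 now {0, 1, 3, 4, 6, 8, 9, 10, 11, 12, 13}
Step 14: union(3, 5) -> merged; set of 3 now {0, 1, 3, 4, 5, 6, 8, 9, 10, 11, 12, 13}
Step 15: find(6) -> no change; set of 6 is {0, 1, 3, 4, 5, 6, 8, 9, 10, 11, 12, 13}
Step 16: union(10, 11) -> already same set; set of 10 now {0, 1, 3, 4, 5, 6, 8, 9, 10, 11, 12, 13}
Step 17: find(13) -> no change; set of 13 is {0, 1, 3, 4, 5, 6, 8, 9, 10, 11, 12, 13}
Step 18: union(9, 14) -> merged; set of 9 now {0, 1, 3, 4, 5, 6, 8, 9, 10, 11, 12, 13, 14}
Step 19: union(5, 1) -> already same set; set of 5 now {0, 1, 3, 4, 5, 6, 8, 9, 10, 11, 12, 13, 14}
Step 20: find(1) -> no change; set of 1 is {0, 1, 3, 4, 5, 6, 8, 9, 10, 11, 12, 13, 14}
Step 21: union(11, 13) -> already same set; set of 11 now {0, 1, 3, 4, 5, 6, 8, 9, 10, 11, 12, 13, 14}
Step 22: union(6, 13) -> already same set; set of 6 now {0, 1, 3, 4, 5, 6, 8, 9, 10, 11, 12, 13, 14}
Step 23: union(13, 4) -> already same set; set of 13 now {0, 1, 3, 4, 5, 6, 8, 9, 10, 11, 12, 13, 14}
Set of 1: {0, 1, 3, 4, 5, 6, 8, 9, 10, 11, 12, 13, 14}; 9 is a member.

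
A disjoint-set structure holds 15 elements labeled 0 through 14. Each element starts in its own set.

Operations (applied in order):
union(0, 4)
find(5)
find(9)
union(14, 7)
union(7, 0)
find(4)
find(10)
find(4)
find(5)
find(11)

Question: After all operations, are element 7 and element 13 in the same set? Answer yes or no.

Step 1: union(0, 4) -> merged; set of 0 now {0, 4}
Step 2: find(5) -> no change; set of 5 is {5}
Step 3: find(9) -> no change; set of 9 is {9}
Step 4: union(14, 7) -> merged; set of 14 now {7, 14}
Step 5: union(7, 0) -> merged; set of 7 now {0, 4, 7, 14}
Step 6: find(4) -> no change; set of 4 is {0, 4, 7, 14}
Step 7: find(10) -> no change; set of 10 is {10}
Step 8: find(4) -> no change; set of 4 is {0, 4, 7, 14}
Step 9: find(5) -> no change; set of 5 is {5}
Step 10: find(11) -> no change; set of 11 is {11}
Set of 7: {0, 4, 7, 14}; 13 is not a member.

Answer: no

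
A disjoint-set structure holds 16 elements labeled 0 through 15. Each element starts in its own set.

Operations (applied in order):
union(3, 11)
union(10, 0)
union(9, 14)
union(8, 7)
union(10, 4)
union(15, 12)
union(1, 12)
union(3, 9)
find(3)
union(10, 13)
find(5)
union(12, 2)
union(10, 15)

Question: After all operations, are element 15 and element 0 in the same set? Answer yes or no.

Step 1: union(3, 11) -> merged; set of 3 now {3, 11}
Step 2: union(10, 0) -> merged; set of 10 now {0, 10}
Step 3: union(9, 14) -> merged; set of 9 now {9, 14}
Step 4: union(8, 7) -> merged; set of 8 now {7, 8}
Step 5: union(10, 4) -> merged; set of 10 now {0, 4, 10}
Step 6: union(15, 12) -> merged; set of 15 now {12, 15}
Step 7: union(1, 12) -> merged; set of 1 now {1, 12, 15}
Step 8: union(3, 9) -> merged; set of 3 now {3, 9, 11, 14}
Step 9: find(3) -> no change; set of 3 is {3, 9, 11, 14}
Step 10: union(10, 13) -> merged; set of 10 now {0, 4, 10, 13}
Step 11: find(5) -> no change; set of 5 is {5}
Step 12: union(12, 2) -> merged; set of 12 now {1, 2, 12, 15}
Step 13: union(10, 15) -> merged; set of 10 now {0, 1, 2, 4, 10, 12, 13, 15}
Set of 15: {0, 1, 2, 4, 10, 12, 13, 15}; 0 is a member.

Answer: yes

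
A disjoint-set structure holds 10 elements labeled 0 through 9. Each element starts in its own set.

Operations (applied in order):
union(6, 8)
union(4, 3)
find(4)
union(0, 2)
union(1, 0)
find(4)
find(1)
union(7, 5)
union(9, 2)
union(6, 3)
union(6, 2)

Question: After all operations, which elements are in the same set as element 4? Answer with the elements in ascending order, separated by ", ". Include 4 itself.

Step 1: union(6, 8) -> merged; set of 6 now {6, 8}
Step 2: union(4, 3) -> merged; set of 4 now {3, 4}
Step 3: find(4) -> no change; set of 4 is {3, 4}
Step 4: union(0, 2) -> merged; set of 0 now {0, 2}
Step 5: union(1, 0) -> merged; set of 1 now {0, 1, 2}
Step 6: find(4) -> no change; set of 4 is {3, 4}
Step 7: find(1) -> no change; set of 1 is {0, 1, 2}
Step 8: union(7, 5) -> merged; set of 7 now {5, 7}
Step 9: union(9, 2) -> merged; set of 9 now {0, 1, 2, 9}
Step 10: union(6, 3) -> merged; set of 6 now {3, 4, 6, 8}
Step 11: union(6, 2) -> merged; set of 6 now {0, 1, 2, 3, 4, 6, 8, 9}
Component of 4: {0, 1, 2, 3, 4, 6, 8, 9}

Answer: 0, 1, 2, 3, 4, 6, 8, 9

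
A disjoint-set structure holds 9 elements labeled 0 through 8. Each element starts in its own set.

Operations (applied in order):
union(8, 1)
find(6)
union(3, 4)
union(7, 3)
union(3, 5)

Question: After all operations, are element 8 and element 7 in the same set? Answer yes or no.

Answer: no

Derivation:
Step 1: union(8, 1) -> merged; set of 8 now {1, 8}
Step 2: find(6) -> no change; set of 6 is {6}
Step 3: union(3, 4) -> merged; set of 3 now {3, 4}
Step 4: union(7, 3) -> merged; set of 7 now {3, 4, 7}
Step 5: union(3, 5) -> merged; set of 3 now {3, 4, 5, 7}
Set of 8: {1, 8}; 7 is not a member.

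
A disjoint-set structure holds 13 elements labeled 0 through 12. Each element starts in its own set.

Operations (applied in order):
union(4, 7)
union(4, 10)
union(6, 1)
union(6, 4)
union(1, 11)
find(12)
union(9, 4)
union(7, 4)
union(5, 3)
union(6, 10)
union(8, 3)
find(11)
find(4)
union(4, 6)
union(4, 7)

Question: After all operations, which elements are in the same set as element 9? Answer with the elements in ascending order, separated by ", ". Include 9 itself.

Step 1: union(4, 7) -> merged; set of 4 now {4, 7}
Step 2: union(4, 10) -> merged; set of 4 now {4, 7, 10}
Step 3: union(6, 1) -> merged; set of 6 now {1, 6}
Step 4: union(6, 4) -> merged; set of 6 now {1, 4, 6, 7, 10}
Step 5: union(1, 11) -> merged; set of 1 now {1, 4, 6, 7, 10, 11}
Step 6: find(12) -> no change; set of 12 is {12}
Step 7: union(9, 4) -> merged; set of 9 now {1, 4, 6, 7, 9, 10, 11}
Step 8: union(7, 4) -> already same set; set of 7 now {1, 4, 6, 7, 9, 10, 11}
Step 9: union(5, 3) -> merged; set of 5 now {3, 5}
Step 10: union(6, 10) -> already same set; set of 6 now {1, 4, 6, 7, 9, 10, 11}
Step 11: union(8, 3) -> merged; set of 8 now {3, 5, 8}
Step 12: find(11) -> no change; set of 11 is {1, 4, 6, 7, 9, 10, 11}
Step 13: find(4) -> no change; set of 4 is {1, 4, 6, 7, 9, 10, 11}
Step 14: union(4, 6) -> already same set; set of 4 now {1, 4, 6, 7, 9, 10, 11}
Step 15: union(4, 7) -> already same set; set of 4 now {1, 4, 6, 7, 9, 10, 11}
Component of 9: {1, 4, 6, 7, 9, 10, 11}

Answer: 1, 4, 6, 7, 9, 10, 11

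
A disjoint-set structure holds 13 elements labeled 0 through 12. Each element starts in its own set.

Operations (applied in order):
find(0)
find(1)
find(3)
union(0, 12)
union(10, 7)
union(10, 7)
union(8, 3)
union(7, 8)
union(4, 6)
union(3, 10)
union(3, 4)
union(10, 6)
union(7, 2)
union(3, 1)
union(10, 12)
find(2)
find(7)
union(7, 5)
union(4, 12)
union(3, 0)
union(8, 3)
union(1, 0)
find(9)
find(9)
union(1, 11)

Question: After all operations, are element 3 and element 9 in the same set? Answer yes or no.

Step 1: find(0) -> no change; set of 0 is {0}
Step 2: find(1) -> no change; set of 1 is {1}
Step 3: find(3) -> no change; set of 3 is {3}
Step 4: union(0, 12) -> merged; set of 0 now {0, 12}
Step 5: union(10, 7) -> merged; set of 10 now {7, 10}
Step 6: union(10, 7) -> already same set; set of 10 now {7, 10}
Step 7: union(8, 3) -> merged; set of 8 now {3, 8}
Step 8: union(7, 8) -> merged; set of 7 now {3, 7, 8, 10}
Step 9: union(4, 6) -> merged; set of 4 now {4, 6}
Step 10: union(3, 10) -> already same set; set of 3 now {3, 7, 8, 10}
Step 11: union(3, 4) -> merged; set of 3 now {3, 4, 6, 7, 8, 10}
Step 12: union(10, 6) -> already same set; set of 10 now {3, 4, 6, 7, 8, 10}
Step 13: union(7, 2) -> merged; set of 7 now {2, 3, 4, 6, 7, 8, 10}
Step 14: union(3, 1) -> merged; set of 3 now {1, 2, 3, 4, 6, 7, 8, 10}
Step 15: union(10, 12) -> merged; set of 10 now {0, 1, 2, 3, 4, 6, 7, 8, 10, 12}
Step 16: find(2) -> no change; set of 2 is {0, 1, 2, 3, 4, 6, 7, 8, 10, 12}
Step 17: find(7) -> no change; set of 7 is {0, 1, 2, 3, 4, 6, 7, 8, 10, 12}
Step 18: union(7, 5) -> merged; set of 7 now {0, 1, 2, 3, 4, 5, 6, 7, 8, 10, 12}
Step 19: union(4, 12) -> already same set; set of 4 now {0, 1, 2, 3, 4, 5, 6, 7, 8, 10, 12}
Step 20: union(3, 0) -> already same set; set of 3 now {0, 1, 2, 3, 4, 5, 6, 7, 8, 10, 12}
Step 21: union(8, 3) -> already same set; set of 8 now {0, 1, 2, 3, 4, 5, 6, 7, 8, 10, 12}
Step 22: union(1, 0) -> already same set; set of 1 now {0, 1, 2, 3, 4, 5, 6, 7, 8, 10, 12}
Step 23: find(9) -> no change; set of 9 is {9}
Step 24: find(9) -> no change; set of 9 is {9}
Step 25: union(1, 11) -> merged; set of 1 now {0, 1, 2, 3, 4, 5, 6, 7, 8, 10, 11, 12}
Set of 3: {0, 1, 2, 3, 4, 5, 6, 7, 8, 10, 11, 12}; 9 is not a member.

Answer: no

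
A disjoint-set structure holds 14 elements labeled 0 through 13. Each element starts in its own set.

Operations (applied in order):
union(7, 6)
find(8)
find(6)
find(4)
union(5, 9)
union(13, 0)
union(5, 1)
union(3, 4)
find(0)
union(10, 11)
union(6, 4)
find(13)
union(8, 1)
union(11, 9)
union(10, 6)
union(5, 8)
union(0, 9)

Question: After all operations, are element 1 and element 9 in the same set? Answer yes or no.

Answer: yes

Derivation:
Step 1: union(7, 6) -> merged; set of 7 now {6, 7}
Step 2: find(8) -> no change; set of 8 is {8}
Step 3: find(6) -> no change; set of 6 is {6, 7}
Step 4: find(4) -> no change; set of 4 is {4}
Step 5: union(5, 9) -> merged; set of 5 now {5, 9}
Step 6: union(13, 0) -> merged; set of 13 now {0, 13}
Step 7: union(5, 1) -> merged; set of 5 now {1, 5, 9}
Step 8: union(3, 4) -> merged; set of 3 now {3, 4}
Step 9: find(0) -> no change; set of 0 is {0, 13}
Step 10: union(10, 11) -> merged; set of 10 now {10, 11}
Step 11: union(6, 4) -> merged; set of 6 now {3, 4, 6, 7}
Step 12: find(13) -> no change; set of 13 is {0, 13}
Step 13: union(8, 1) -> merged; set of 8 now {1, 5, 8, 9}
Step 14: union(11, 9) -> merged; set of 11 now {1, 5, 8, 9, 10, 11}
Step 15: union(10, 6) -> merged; set of 10 now {1, 3, 4, 5, 6, 7, 8, 9, 10, 11}
Step 16: union(5, 8) -> already same set; set of 5 now {1, 3, 4, 5, 6, 7, 8, 9, 10, 11}
Step 17: union(0, 9) -> merged; set of 0 now {0, 1, 3, 4, 5, 6, 7, 8, 9, 10, 11, 13}
Set of 1: {0, 1, 3, 4, 5, 6, 7, 8, 9, 10, 11, 13}; 9 is a member.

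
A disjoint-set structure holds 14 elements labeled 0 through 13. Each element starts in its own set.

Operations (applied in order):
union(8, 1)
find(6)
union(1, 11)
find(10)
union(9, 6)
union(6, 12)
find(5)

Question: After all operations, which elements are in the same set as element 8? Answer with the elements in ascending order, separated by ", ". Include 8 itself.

Step 1: union(8, 1) -> merged; set of 8 now {1, 8}
Step 2: find(6) -> no change; set of 6 is {6}
Step 3: union(1, 11) -> merged; set of 1 now {1, 8, 11}
Step 4: find(10) -> no change; set of 10 is {10}
Step 5: union(9, 6) -> merged; set of 9 now {6, 9}
Step 6: union(6, 12) -> merged; set of 6 now {6, 9, 12}
Step 7: find(5) -> no change; set of 5 is {5}
Component of 8: {1, 8, 11}

Answer: 1, 8, 11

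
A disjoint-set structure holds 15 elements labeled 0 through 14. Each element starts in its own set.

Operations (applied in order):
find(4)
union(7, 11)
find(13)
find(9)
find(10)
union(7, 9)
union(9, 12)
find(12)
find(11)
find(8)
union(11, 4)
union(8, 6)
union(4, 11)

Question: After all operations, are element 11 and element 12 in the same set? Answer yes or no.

Answer: yes

Derivation:
Step 1: find(4) -> no change; set of 4 is {4}
Step 2: union(7, 11) -> merged; set of 7 now {7, 11}
Step 3: find(13) -> no change; set of 13 is {13}
Step 4: find(9) -> no change; set of 9 is {9}
Step 5: find(10) -> no change; set of 10 is {10}
Step 6: union(7, 9) -> merged; set of 7 now {7, 9, 11}
Step 7: union(9, 12) -> merged; set of 9 now {7, 9, 11, 12}
Step 8: find(12) -> no change; set of 12 is {7, 9, 11, 12}
Step 9: find(11) -> no change; set of 11 is {7, 9, 11, 12}
Step 10: find(8) -> no change; set of 8 is {8}
Step 11: union(11, 4) -> merged; set of 11 now {4, 7, 9, 11, 12}
Step 12: union(8, 6) -> merged; set of 8 now {6, 8}
Step 13: union(4, 11) -> already same set; set of 4 now {4, 7, 9, 11, 12}
Set of 11: {4, 7, 9, 11, 12}; 12 is a member.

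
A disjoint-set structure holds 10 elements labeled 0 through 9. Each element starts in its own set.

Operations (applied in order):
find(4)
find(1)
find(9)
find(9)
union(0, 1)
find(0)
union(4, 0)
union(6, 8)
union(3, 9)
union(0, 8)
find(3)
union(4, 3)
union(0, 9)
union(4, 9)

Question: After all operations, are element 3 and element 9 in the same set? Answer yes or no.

Answer: yes

Derivation:
Step 1: find(4) -> no change; set of 4 is {4}
Step 2: find(1) -> no change; set of 1 is {1}
Step 3: find(9) -> no change; set of 9 is {9}
Step 4: find(9) -> no change; set of 9 is {9}
Step 5: union(0, 1) -> merged; set of 0 now {0, 1}
Step 6: find(0) -> no change; set of 0 is {0, 1}
Step 7: union(4, 0) -> merged; set of 4 now {0, 1, 4}
Step 8: union(6, 8) -> merged; set of 6 now {6, 8}
Step 9: union(3, 9) -> merged; set of 3 now {3, 9}
Step 10: union(0, 8) -> merged; set of 0 now {0, 1, 4, 6, 8}
Step 11: find(3) -> no change; set of 3 is {3, 9}
Step 12: union(4, 3) -> merged; set of 4 now {0, 1, 3, 4, 6, 8, 9}
Step 13: union(0, 9) -> already same set; set of 0 now {0, 1, 3, 4, 6, 8, 9}
Step 14: union(4, 9) -> already same set; set of 4 now {0, 1, 3, 4, 6, 8, 9}
Set of 3: {0, 1, 3, 4, 6, 8, 9}; 9 is a member.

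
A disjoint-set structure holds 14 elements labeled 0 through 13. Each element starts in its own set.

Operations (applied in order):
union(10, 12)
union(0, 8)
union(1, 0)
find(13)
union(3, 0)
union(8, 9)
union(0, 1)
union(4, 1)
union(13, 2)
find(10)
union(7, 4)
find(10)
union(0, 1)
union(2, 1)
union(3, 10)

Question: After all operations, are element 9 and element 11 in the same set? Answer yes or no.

Answer: no

Derivation:
Step 1: union(10, 12) -> merged; set of 10 now {10, 12}
Step 2: union(0, 8) -> merged; set of 0 now {0, 8}
Step 3: union(1, 0) -> merged; set of 1 now {0, 1, 8}
Step 4: find(13) -> no change; set of 13 is {13}
Step 5: union(3, 0) -> merged; set of 3 now {0, 1, 3, 8}
Step 6: union(8, 9) -> merged; set of 8 now {0, 1, 3, 8, 9}
Step 7: union(0, 1) -> already same set; set of 0 now {0, 1, 3, 8, 9}
Step 8: union(4, 1) -> merged; set of 4 now {0, 1, 3, 4, 8, 9}
Step 9: union(13, 2) -> merged; set of 13 now {2, 13}
Step 10: find(10) -> no change; set of 10 is {10, 12}
Step 11: union(7, 4) -> merged; set of 7 now {0, 1, 3, 4, 7, 8, 9}
Step 12: find(10) -> no change; set of 10 is {10, 12}
Step 13: union(0, 1) -> already same set; set of 0 now {0, 1, 3, 4, 7, 8, 9}
Step 14: union(2, 1) -> merged; set of 2 now {0, 1, 2, 3, 4, 7, 8, 9, 13}
Step 15: union(3, 10) -> merged; set of 3 now {0, 1, 2, 3, 4, 7, 8, 9, 10, 12, 13}
Set of 9: {0, 1, 2, 3, 4, 7, 8, 9, 10, 12, 13}; 11 is not a member.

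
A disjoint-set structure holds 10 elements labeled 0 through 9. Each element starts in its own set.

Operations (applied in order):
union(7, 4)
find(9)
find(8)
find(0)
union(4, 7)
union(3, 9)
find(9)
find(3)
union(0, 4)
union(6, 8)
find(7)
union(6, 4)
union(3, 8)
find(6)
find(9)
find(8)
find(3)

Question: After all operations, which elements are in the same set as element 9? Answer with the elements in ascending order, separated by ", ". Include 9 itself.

Step 1: union(7, 4) -> merged; set of 7 now {4, 7}
Step 2: find(9) -> no change; set of 9 is {9}
Step 3: find(8) -> no change; set of 8 is {8}
Step 4: find(0) -> no change; set of 0 is {0}
Step 5: union(4, 7) -> already same set; set of 4 now {4, 7}
Step 6: union(3, 9) -> merged; set of 3 now {3, 9}
Step 7: find(9) -> no change; set of 9 is {3, 9}
Step 8: find(3) -> no change; set of 3 is {3, 9}
Step 9: union(0, 4) -> merged; set of 0 now {0, 4, 7}
Step 10: union(6, 8) -> merged; set of 6 now {6, 8}
Step 11: find(7) -> no change; set of 7 is {0, 4, 7}
Step 12: union(6, 4) -> merged; set of 6 now {0, 4, 6, 7, 8}
Step 13: union(3, 8) -> merged; set of 3 now {0, 3, 4, 6, 7, 8, 9}
Step 14: find(6) -> no change; set of 6 is {0, 3, 4, 6, 7, 8, 9}
Step 15: find(9) -> no change; set of 9 is {0, 3, 4, 6, 7, 8, 9}
Step 16: find(8) -> no change; set of 8 is {0, 3, 4, 6, 7, 8, 9}
Step 17: find(3) -> no change; set of 3 is {0, 3, 4, 6, 7, 8, 9}
Component of 9: {0, 3, 4, 6, 7, 8, 9}

Answer: 0, 3, 4, 6, 7, 8, 9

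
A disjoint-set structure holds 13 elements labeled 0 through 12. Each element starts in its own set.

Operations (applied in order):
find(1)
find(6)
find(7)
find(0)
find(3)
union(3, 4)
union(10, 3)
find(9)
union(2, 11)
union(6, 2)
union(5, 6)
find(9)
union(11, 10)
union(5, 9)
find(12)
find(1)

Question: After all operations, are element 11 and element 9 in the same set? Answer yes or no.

Answer: yes

Derivation:
Step 1: find(1) -> no change; set of 1 is {1}
Step 2: find(6) -> no change; set of 6 is {6}
Step 3: find(7) -> no change; set of 7 is {7}
Step 4: find(0) -> no change; set of 0 is {0}
Step 5: find(3) -> no change; set of 3 is {3}
Step 6: union(3, 4) -> merged; set of 3 now {3, 4}
Step 7: union(10, 3) -> merged; set of 10 now {3, 4, 10}
Step 8: find(9) -> no change; set of 9 is {9}
Step 9: union(2, 11) -> merged; set of 2 now {2, 11}
Step 10: union(6, 2) -> merged; set of 6 now {2, 6, 11}
Step 11: union(5, 6) -> merged; set of 5 now {2, 5, 6, 11}
Step 12: find(9) -> no change; set of 9 is {9}
Step 13: union(11, 10) -> merged; set of 11 now {2, 3, 4, 5, 6, 10, 11}
Step 14: union(5, 9) -> merged; set of 5 now {2, 3, 4, 5, 6, 9, 10, 11}
Step 15: find(12) -> no change; set of 12 is {12}
Step 16: find(1) -> no change; set of 1 is {1}
Set of 11: {2, 3, 4, 5, 6, 9, 10, 11}; 9 is a member.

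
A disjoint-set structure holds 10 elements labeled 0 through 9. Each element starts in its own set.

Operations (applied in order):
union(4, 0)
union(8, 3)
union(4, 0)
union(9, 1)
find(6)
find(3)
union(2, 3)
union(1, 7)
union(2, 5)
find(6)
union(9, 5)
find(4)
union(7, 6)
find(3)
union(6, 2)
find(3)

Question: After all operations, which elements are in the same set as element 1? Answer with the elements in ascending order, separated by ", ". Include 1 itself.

Step 1: union(4, 0) -> merged; set of 4 now {0, 4}
Step 2: union(8, 3) -> merged; set of 8 now {3, 8}
Step 3: union(4, 0) -> already same set; set of 4 now {0, 4}
Step 4: union(9, 1) -> merged; set of 9 now {1, 9}
Step 5: find(6) -> no change; set of 6 is {6}
Step 6: find(3) -> no change; set of 3 is {3, 8}
Step 7: union(2, 3) -> merged; set of 2 now {2, 3, 8}
Step 8: union(1, 7) -> merged; set of 1 now {1, 7, 9}
Step 9: union(2, 5) -> merged; set of 2 now {2, 3, 5, 8}
Step 10: find(6) -> no change; set of 6 is {6}
Step 11: union(9, 5) -> merged; set of 9 now {1, 2, 3, 5, 7, 8, 9}
Step 12: find(4) -> no change; set of 4 is {0, 4}
Step 13: union(7, 6) -> merged; set of 7 now {1, 2, 3, 5, 6, 7, 8, 9}
Step 14: find(3) -> no change; set of 3 is {1, 2, 3, 5, 6, 7, 8, 9}
Step 15: union(6, 2) -> already same set; set of 6 now {1, 2, 3, 5, 6, 7, 8, 9}
Step 16: find(3) -> no change; set of 3 is {1, 2, 3, 5, 6, 7, 8, 9}
Component of 1: {1, 2, 3, 5, 6, 7, 8, 9}

Answer: 1, 2, 3, 5, 6, 7, 8, 9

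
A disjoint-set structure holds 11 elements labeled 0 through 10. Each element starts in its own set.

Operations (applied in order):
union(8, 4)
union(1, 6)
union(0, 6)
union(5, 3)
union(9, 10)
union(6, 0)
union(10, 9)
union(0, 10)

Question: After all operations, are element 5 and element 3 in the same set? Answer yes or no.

Answer: yes

Derivation:
Step 1: union(8, 4) -> merged; set of 8 now {4, 8}
Step 2: union(1, 6) -> merged; set of 1 now {1, 6}
Step 3: union(0, 6) -> merged; set of 0 now {0, 1, 6}
Step 4: union(5, 3) -> merged; set of 5 now {3, 5}
Step 5: union(9, 10) -> merged; set of 9 now {9, 10}
Step 6: union(6, 0) -> already same set; set of 6 now {0, 1, 6}
Step 7: union(10, 9) -> already same set; set of 10 now {9, 10}
Step 8: union(0, 10) -> merged; set of 0 now {0, 1, 6, 9, 10}
Set of 5: {3, 5}; 3 is a member.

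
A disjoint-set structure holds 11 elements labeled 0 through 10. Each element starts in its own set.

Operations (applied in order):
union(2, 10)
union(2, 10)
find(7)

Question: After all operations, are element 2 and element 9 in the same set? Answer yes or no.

Answer: no

Derivation:
Step 1: union(2, 10) -> merged; set of 2 now {2, 10}
Step 2: union(2, 10) -> already same set; set of 2 now {2, 10}
Step 3: find(7) -> no change; set of 7 is {7}
Set of 2: {2, 10}; 9 is not a member.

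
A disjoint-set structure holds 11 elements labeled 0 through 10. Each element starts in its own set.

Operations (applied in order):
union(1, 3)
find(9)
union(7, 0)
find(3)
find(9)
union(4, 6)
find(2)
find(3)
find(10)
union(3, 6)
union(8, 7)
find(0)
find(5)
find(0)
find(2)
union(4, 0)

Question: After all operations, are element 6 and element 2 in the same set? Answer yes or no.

Step 1: union(1, 3) -> merged; set of 1 now {1, 3}
Step 2: find(9) -> no change; set of 9 is {9}
Step 3: union(7, 0) -> merged; set of 7 now {0, 7}
Step 4: find(3) -> no change; set of 3 is {1, 3}
Step 5: find(9) -> no change; set of 9 is {9}
Step 6: union(4, 6) -> merged; set of 4 now {4, 6}
Step 7: find(2) -> no change; set of 2 is {2}
Step 8: find(3) -> no change; set of 3 is {1, 3}
Step 9: find(10) -> no change; set of 10 is {10}
Step 10: union(3, 6) -> merged; set of 3 now {1, 3, 4, 6}
Step 11: union(8, 7) -> merged; set of 8 now {0, 7, 8}
Step 12: find(0) -> no change; set of 0 is {0, 7, 8}
Step 13: find(5) -> no change; set of 5 is {5}
Step 14: find(0) -> no change; set of 0 is {0, 7, 8}
Step 15: find(2) -> no change; set of 2 is {2}
Step 16: union(4, 0) -> merged; set of 4 now {0, 1, 3, 4, 6, 7, 8}
Set of 6: {0, 1, 3, 4, 6, 7, 8}; 2 is not a member.

Answer: no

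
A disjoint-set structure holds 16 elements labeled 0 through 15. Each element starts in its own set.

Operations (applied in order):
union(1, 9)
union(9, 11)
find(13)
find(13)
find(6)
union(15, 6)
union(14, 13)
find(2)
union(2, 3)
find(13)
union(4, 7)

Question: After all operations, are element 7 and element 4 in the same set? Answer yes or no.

Answer: yes

Derivation:
Step 1: union(1, 9) -> merged; set of 1 now {1, 9}
Step 2: union(9, 11) -> merged; set of 9 now {1, 9, 11}
Step 3: find(13) -> no change; set of 13 is {13}
Step 4: find(13) -> no change; set of 13 is {13}
Step 5: find(6) -> no change; set of 6 is {6}
Step 6: union(15, 6) -> merged; set of 15 now {6, 15}
Step 7: union(14, 13) -> merged; set of 14 now {13, 14}
Step 8: find(2) -> no change; set of 2 is {2}
Step 9: union(2, 3) -> merged; set of 2 now {2, 3}
Step 10: find(13) -> no change; set of 13 is {13, 14}
Step 11: union(4, 7) -> merged; set of 4 now {4, 7}
Set of 7: {4, 7}; 4 is a member.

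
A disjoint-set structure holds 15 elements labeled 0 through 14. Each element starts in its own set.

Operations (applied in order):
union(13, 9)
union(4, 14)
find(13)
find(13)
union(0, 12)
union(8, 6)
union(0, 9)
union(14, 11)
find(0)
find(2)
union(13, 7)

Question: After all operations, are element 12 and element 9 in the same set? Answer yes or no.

Answer: yes

Derivation:
Step 1: union(13, 9) -> merged; set of 13 now {9, 13}
Step 2: union(4, 14) -> merged; set of 4 now {4, 14}
Step 3: find(13) -> no change; set of 13 is {9, 13}
Step 4: find(13) -> no change; set of 13 is {9, 13}
Step 5: union(0, 12) -> merged; set of 0 now {0, 12}
Step 6: union(8, 6) -> merged; set of 8 now {6, 8}
Step 7: union(0, 9) -> merged; set of 0 now {0, 9, 12, 13}
Step 8: union(14, 11) -> merged; set of 14 now {4, 11, 14}
Step 9: find(0) -> no change; set of 0 is {0, 9, 12, 13}
Step 10: find(2) -> no change; set of 2 is {2}
Step 11: union(13, 7) -> merged; set of 13 now {0, 7, 9, 12, 13}
Set of 12: {0, 7, 9, 12, 13}; 9 is a member.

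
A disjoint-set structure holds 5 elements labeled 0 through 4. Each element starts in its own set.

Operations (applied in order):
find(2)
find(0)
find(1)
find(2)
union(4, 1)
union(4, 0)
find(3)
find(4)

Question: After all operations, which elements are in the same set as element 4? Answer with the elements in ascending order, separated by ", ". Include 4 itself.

Step 1: find(2) -> no change; set of 2 is {2}
Step 2: find(0) -> no change; set of 0 is {0}
Step 3: find(1) -> no change; set of 1 is {1}
Step 4: find(2) -> no change; set of 2 is {2}
Step 5: union(4, 1) -> merged; set of 4 now {1, 4}
Step 6: union(4, 0) -> merged; set of 4 now {0, 1, 4}
Step 7: find(3) -> no change; set of 3 is {3}
Step 8: find(4) -> no change; set of 4 is {0, 1, 4}
Component of 4: {0, 1, 4}

Answer: 0, 1, 4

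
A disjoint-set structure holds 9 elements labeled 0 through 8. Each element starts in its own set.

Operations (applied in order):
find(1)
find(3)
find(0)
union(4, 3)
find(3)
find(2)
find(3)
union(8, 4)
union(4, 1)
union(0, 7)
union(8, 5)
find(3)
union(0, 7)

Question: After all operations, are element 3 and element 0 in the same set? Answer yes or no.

Answer: no

Derivation:
Step 1: find(1) -> no change; set of 1 is {1}
Step 2: find(3) -> no change; set of 3 is {3}
Step 3: find(0) -> no change; set of 0 is {0}
Step 4: union(4, 3) -> merged; set of 4 now {3, 4}
Step 5: find(3) -> no change; set of 3 is {3, 4}
Step 6: find(2) -> no change; set of 2 is {2}
Step 7: find(3) -> no change; set of 3 is {3, 4}
Step 8: union(8, 4) -> merged; set of 8 now {3, 4, 8}
Step 9: union(4, 1) -> merged; set of 4 now {1, 3, 4, 8}
Step 10: union(0, 7) -> merged; set of 0 now {0, 7}
Step 11: union(8, 5) -> merged; set of 8 now {1, 3, 4, 5, 8}
Step 12: find(3) -> no change; set of 3 is {1, 3, 4, 5, 8}
Step 13: union(0, 7) -> already same set; set of 0 now {0, 7}
Set of 3: {1, 3, 4, 5, 8}; 0 is not a member.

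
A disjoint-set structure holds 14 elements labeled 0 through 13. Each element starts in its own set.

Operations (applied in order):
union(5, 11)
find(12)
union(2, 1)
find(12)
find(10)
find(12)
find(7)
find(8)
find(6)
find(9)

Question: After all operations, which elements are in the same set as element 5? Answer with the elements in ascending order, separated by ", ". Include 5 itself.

Step 1: union(5, 11) -> merged; set of 5 now {5, 11}
Step 2: find(12) -> no change; set of 12 is {12}
Step 3: union(2, 1) -> merged; set of 2 now {1, 2}
Step 4: find(12) -> no change; set of 12 is {12}
Step 5: find(10) -> no change; set of 10 is {10}
Step 6: find(12) -> no change; set of 12 is {12}
Step 7: find(7) -> no change; set of 7 is {7}
Step 8: find(8) -> no change; set of 8 is {8}
Step 9: find(6) -> no change; set of 6 is {6}
Step 10: find(9) -> no change; set of 9 is {9}
Component of 5: {5, 11}

Answer: 5, 11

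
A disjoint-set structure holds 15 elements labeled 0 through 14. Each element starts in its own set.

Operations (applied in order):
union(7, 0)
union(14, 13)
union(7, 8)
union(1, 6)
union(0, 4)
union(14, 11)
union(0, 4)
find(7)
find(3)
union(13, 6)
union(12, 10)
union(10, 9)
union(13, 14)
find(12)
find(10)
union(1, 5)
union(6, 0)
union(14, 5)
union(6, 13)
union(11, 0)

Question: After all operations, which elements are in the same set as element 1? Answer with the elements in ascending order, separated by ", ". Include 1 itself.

Step 1: union(7, 0) -> merged; set of 7 now {0, 7}
Step 2: union(14, 13) -> merged; set of 14 now {13, 14}
Step 3: union(7, 8) -> merged; set of 7 now {0, 7, 8}
Step 4: union(1, 6) -> merged; set of 1 now {1, 6}
Step 5: union(0, 4) -> merged; set of 0 now {0, 4, 7, 8}
Step 6: union(14, 11) -> merged; set of 14 now {11, 13, 14}
Step 7: union(0, 4) -> already same set; set of 0 now {0, 4, 7, 8}
Step 8: find(7) -> no change; set of 7 is {0, 4, 7, 8}
Step 9: find(3) -> no change; set of 3 is {3}
Step 10: union(13, 6) -> merged; set of 13 now {1, 6, 11, 13, 14}
Step 11: union(12, 10) -> merged; set of 12 now {10, 12}
Step 12: union(10, 9) -> merged; set of 10 now {9, 10, 12}
Step 13: union(13, 14) -> already same set; set of 13 now {1, 6, 11, 13, 14}
Step 14: find(12) -> no change; set of 12 is {9, 10, 12}
Step 15: find(10) -> no change; set of 10 is {9, 10, 12}
Step 16: union(1, 5) -> merged; set of 1 now {1, 5, 6, 11, 13, 14}
Step 17: union(6, 0) -> merged; set of 6 now {0, 1, 4, 5, 6, 7, 8, 11, 13, 14}
Step 18: union(14, 5) -> already same set; set of 14 now {0, 1, 4, 5, 6, 7, 8, 11, 13, 14}
Step 19: union(6, 13) -> already same set; set of 6 now {0, 1, 4, 5, 6, 7, 8, 11, 13, 14}
Step 20: union(11, 0) -> already same set; set of 11 now {0, 1, 4, 5, 6, 7, 8, 11, 13, 14}
Component of 1: {0, 1, 4, 5, 6, 7, 8, 11, 13, 14}

Answer: 0, 1, 4, 5, 6, 7, 8, 11, 13, 14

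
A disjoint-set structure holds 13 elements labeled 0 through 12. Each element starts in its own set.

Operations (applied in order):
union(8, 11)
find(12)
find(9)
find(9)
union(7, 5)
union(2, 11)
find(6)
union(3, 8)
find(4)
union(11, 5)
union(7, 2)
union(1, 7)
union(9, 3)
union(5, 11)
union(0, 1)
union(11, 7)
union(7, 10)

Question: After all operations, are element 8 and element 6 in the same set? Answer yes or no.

Step 1: union(8, 11) -> merged; set of 8 now {8, 11}
Step 2: find(12) -> no change; set of 12 is {12}
Step 3: find(9) -> no change; set of 9 is {9}
Step 4: find(9) -> no change; set of 9 is {9}
Step 5: union(7, 5) -> merged; set of 7 now {5, 7}
Step 6: union(2, 11) -> merged; set of 2 now {2, 8, 11}
Step 7: find(6) -> no change; set of 6 is {6}
Step 8: union(3, 8) -> merged; set of 3 now {2, 3, 8, 11}
Step 9: find(4) -> no change; set of 4 is {4}
Step 10: union(11, 5) -> merged; set of 11 now {2, 3, 5, 7, 8, 11}
Step 11: union(7, 2) -> already same set; set of 7 now {2, 3, 5, 7, 8, 11}
Step 12: union(1, 7) -> merged; set of 1 now {1, 2, 3, 5, 7, 8, 11}
Step 13: union(9, 3) -> merged; set of 9 now {1, 2, 3, 5, 7, 8, 9, 11}
Step 14: union(5, 11) -> already same set; set of 5 now {1, 2, 3, 5, 7, 8, 9, 11}
Step 15: union(0, 1) -> merged; set of 0 now {0, 1, 2, 3, 5, 7, 8, 9, 11}
Step 16: union(11, 7) -> already same set; set of 11 now {0, 1, 2, 3, 5, 7, 8, 9, 11}
Step 17: union(7, 10) -> merged; set of 7 now {0, 1, 2, 3, 5, 7, 8, 9, 10, 11}
Set of 8: {0, 1, 2, 3, 5, 7, 8, 9, 10, 11}; 6 is not a member.

Answer: no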